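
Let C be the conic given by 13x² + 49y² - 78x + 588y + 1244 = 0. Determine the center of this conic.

(3, -6)

Rearranging, 13(x² - 6x) + 49(y² + 12y) = -1244.
Complete the square: 13(x - 3)² + 49(y + 6)² = -1244 + 117 + 1764 = 637
Divide through by 637 to get (x - 3)²/49 + (y + 6)²/13 = 1.
Ellipse with center (3, -6).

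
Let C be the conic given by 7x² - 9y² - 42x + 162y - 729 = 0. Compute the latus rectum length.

14/3

Collect terms: 7(x² - 6x) -9(y² - 18y) = 729
Complete the square: 7(x - 3)² -9(y - 9)² = 729 + 63 - 729 = 63
Dividing both sides by 63: (x - 3)²/9 - (y - 9)²/7 = 1
Hyperbola, center (3, 9), transverse axis horizontal; a² = 9, b² = 7.
Latus rectum length = 2b²/a = 2·7/3 = 14/3.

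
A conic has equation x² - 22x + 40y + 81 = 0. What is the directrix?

Only x is squared. Complete the square in x: (x - 11)² = -40(y - 1).
Vertex (11, 1); 4p = -40 so p = -10. Opens down.
Directrix is the horizontal line y = k − p = 1 − (-10) = 11.

y = 11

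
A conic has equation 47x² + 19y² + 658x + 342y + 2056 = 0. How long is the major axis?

Collect terms: 47(x² + 14x) + 19(y² + 18y) = -2056
Complete the square in x and y: 47(x + 7)² + 19(y + 9)² = -2056 + 2303 + 1539 = 1786
Divide by 1786: (x + 7)²/38 + (y + 9)²/94 = 1
Ellipse, center (-7, -9), major axis vertical; a² = 94, b² = 38.
a² = 94 so a = √94; the major axis has length 2a = 2√94.

2√94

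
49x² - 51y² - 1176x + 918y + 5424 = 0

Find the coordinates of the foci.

(12, -1) and (12, 19)

Collect terms: 49(x² - 24x) -51(y² - 18y) = -5424
Completing the square gives 49(x - 12)² -51(y - 9)² = -5424 + 7056 - 4131 = -2499.
Dividing both sides by -2499: (y - 9)²/49 - (x - 12)²/51 = 1
Hyperbola, center (12, 9), transverse axis vertical; a² = 49, b² = 51.
c² = a² + b² = 49 + 51 = 100, so c = 10.
Foci lie on the vertical axis through the center: (h, k ± c).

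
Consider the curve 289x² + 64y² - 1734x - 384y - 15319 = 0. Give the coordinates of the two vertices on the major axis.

(3, -14) and (3, 20)

Rearranging, 289(x² - 6x) + 64(y² - 6y) = 15319.
Complete the square: 289(x - 3)² + 64(y - 3)² = 15319 + 2601 + 576 = 18496
Divide through by 18496 to get (x - 3)²/64 + (y - 3)²/289 = 1.
Ellipse, center (3, 3), major axis vertical; a² = 289, b² = 64.
a = 17. Vertices at (h, k ± a).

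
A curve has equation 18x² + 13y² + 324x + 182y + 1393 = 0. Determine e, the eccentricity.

Group: 18(x² + 18x) + 13(y² + 14y) = -1393
18(x + 9)² + 13(y + 7)² = -1393 + 1458 + 637 = 702
Divide through by 702 to get (x + 9)²/39 + (y + 7)²/54 = 1.
Ellipse, center (-9, -7), major axis vertical; a² = 54, b² = 39.
c² = a² - b² = 15, so c = √15.
e = c/a = √15/3√6 = √10/6.

e = √10/6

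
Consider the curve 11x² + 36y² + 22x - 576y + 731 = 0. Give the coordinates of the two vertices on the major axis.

Group the x- and y-terms: 11(x² + 2x) + 36(y² - 16y) = -731
Complete the square in x and y: 11(x + 1)² + 36(y - 8)² = -731 + 11 + 2304 = 1584
Dividing both sides by 1584: (x + 1)²/144 + (y - 8)²/44 = 1
Ellipse, center (-1, 8), major axis horizontal; a² = 144, b² = 44.
a = 12. Vertices at (h ± a, k).

(-13, 8) and (11, 8)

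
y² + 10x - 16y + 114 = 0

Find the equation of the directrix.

Only y is squared. Complete the square in y: (y - 8)² = -10(x + 5).
Vertex (-5, 8); 4p = -10 so p = -5/2. Opens left.
Directrix is the vertical line x = h − p = -5 − (-5/2) = -5/2.

x = -5/2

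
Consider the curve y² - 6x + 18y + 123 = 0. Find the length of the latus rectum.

6

Only y is squared. Complete the square in y: (y + 9)² = 6(x - 7).
Vertex (7, -9); 4p = 6 so p = 3/2. Opens right.
Latus rectum length = |4p| = 6.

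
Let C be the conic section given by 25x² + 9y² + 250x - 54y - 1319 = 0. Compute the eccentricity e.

Group the x- and y-terms: 25(x² + 10x) + 9(y² - 6y) = 1319
Completing the square gives 25(x + 5)² + 9(y - 3)² = 1319 + 625 + 81 = 2025.
Divide by 2025: (x + 5)²/81 + (y - 3)²/225 = 1
Ellipse, center (-5, 3), major axis vertical; a² = 225, b² = 81.
c² = a² - b² = 144, so c = 12.
e = c/a = 12/15 = 4/5.

e = 4/5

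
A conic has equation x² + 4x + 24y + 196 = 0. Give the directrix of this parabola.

y = -2

Only x is squared. Complete the square in x: (x + 2)² = -24(y + 8).
Vertex (-2, -8); 4p = -24 so p = -6. Opens down.
Directrix is the horizontal line y = k − p = -8 − (-6) = -2.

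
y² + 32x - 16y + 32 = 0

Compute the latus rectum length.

32

Only y is squared. Complete the square in y: (y - 8)² = -32(x - 1).
Vertex (1, 8); 4p = -32 so p = -8. Opens left.
Latus rectum length = |4p| = 32.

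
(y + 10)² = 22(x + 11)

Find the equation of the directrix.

Vertex (-11, -10); 4p = 22 so p = 11/2. Opens right.
Directrix is the vertical line x = h − p = -11 − (11/2) = -33/2.

x = -33/2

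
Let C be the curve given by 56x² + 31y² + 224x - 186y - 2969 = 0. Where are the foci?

(-2, 3 - 5√2) and (-2, 3 + 5√2)

Group: 56(x² + 4x) + 31(y² - 6y) = 2969
Complete the square in x and y: 56(x + 2)² + 31(y - 3)² = 2969 + 224 + 279 = 3472
Dividing both sides by 3472: (x + 2)²/62 + (y - 3)²/112 = 1
Ellipse, center (-2, 3), major axis vertical; a² = 112, b² = 62.
c² = a² - b² = 112 - 62 = 50, so c = 5√2.
Foci lie on the vertical axis through the center: (h, k ± c).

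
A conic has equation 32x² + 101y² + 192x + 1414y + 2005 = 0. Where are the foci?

(-3 - √69, -7) and (-3 + √69, -7)

Group the x- and y-terms: 32(x² + 6x) + 101(y² + 14y) = -2005
Complete the square in x and y: 32(x + 3)² + 101(y + 7)² = -2005 + 288 + 4949 = 3232
Divide by 3232: (x + 3)²/101 + (y + 7)²/32 = 1
Ellipse, center (-3, -7), major axis horizontal; a² = 101, b² = 32.
c² = a² - b² = 101 - 32 = 69, so c = √69.
Foci lie on the horizontal axis through the center: (h ± c, k).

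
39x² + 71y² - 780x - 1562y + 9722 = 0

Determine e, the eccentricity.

e = 4√142/71

Collect terms: 39(x² - 20x) + 71(y² - 22y) = -9722
Complete the square in x and y: 39(x - 10)² + 71(y - 11)² = -9722 + 3900 + 8591 = 2769
Divide by 2769: (x - 10)²/71 + (y - 11)²/39 = 1
Ellipse, center (10, 11), major axis horizontal; a² = 71, b² = 39.
c² = a² - b² = 32, so c = 4√2.
e = c/a = 4√2/√71 = 4√142/71.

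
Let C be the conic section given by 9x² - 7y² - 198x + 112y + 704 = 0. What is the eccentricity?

e = 4/3

Collect terms: 9(x² - 22x) -7(y² - 16y) = -704
9(x - 11)² -7(y - 8)² = -704 + 1089 - 448 = -63
Divide through by -63 to get (y - 8)²/9 - (x - 11)²/7 = 1.
Hyperbola, center (11, 8), transverse axis vertical; a² = 9, b² = 7.
c² = a² + b² = 16, so c = 4.
e = c/a = 4/3.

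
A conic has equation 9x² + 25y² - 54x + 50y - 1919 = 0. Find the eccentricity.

Rearranging, 9(x² - 6x) + 25(y² + 2y) = 1919.
Completing the square gives 9(x - 3)² + 25(y + 1)² = 1919 + 81 + 25 = 2025.
Divide through by 2025 to get (x - 3)²/225 + (y + 1)²/81 = 1.
Ellipse, center (3, -1), major axis horizontal; a² = 225, b² = 81.
c² = a² - b² = 144, so c = 12.
e = c/a = 12/15 = 4/5.

e = 4/5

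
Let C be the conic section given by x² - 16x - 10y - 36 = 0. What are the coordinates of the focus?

Only x is squared. Complete the square in x: (x - 8)² = 10(y + 10).
Vertex (8, -10); 4p = 10 so p = 5/2. Opens up.
Focus is p units from the vertex along the axis: (h, k + p).

(8, -15/2)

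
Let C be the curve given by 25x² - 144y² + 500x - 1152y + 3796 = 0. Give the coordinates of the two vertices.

Rearranging, 25(x² + 20x) -144(y² + 8y) = -3796.
25(x + 10)² -144(y + 4)² = -3796 + 2500 - 2304 = -3600
Divide through by -3600 to get (y + 4)²/25 - (x + 10)²/144 = 1.
Hyperbola, center (-10, -4), transverse axis vertical; a² = 25, b² = 144.
a = 5. Vertices at (h, k ± a).

(-10, -9) and (-10, 1)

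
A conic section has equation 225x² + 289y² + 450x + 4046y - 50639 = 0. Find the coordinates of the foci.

Collect terms: 225(x² + 2x) + 289(y² + 14y) = 50639
Complete the square: 225(x + 1)² + 289(y + 7)² = 50639 + 225 + 14161 = 65025
Divide through by 65025 to get (x + 1)²/289 + (y + 7)²/225 = 1.
Ellipse, center (-1, -7), major axis horizontal; a² = 289, b² = 225.
c² = a² - b² = 289 - 225 = 64, so c = 8.
Foci lie on the horizontal axis through the center: (h ± c, k).

(-9, -7) and (7, -7)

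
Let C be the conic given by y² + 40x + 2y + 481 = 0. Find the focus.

(-22, -1)

Only y is squared. Complete the square in y: (y + 1)² = -40(x + 12).
Vertex (-12, -1); 4p = -40 so p = -10. Opens left.
Focus is p units from the vertex along the axis: (h + p, k).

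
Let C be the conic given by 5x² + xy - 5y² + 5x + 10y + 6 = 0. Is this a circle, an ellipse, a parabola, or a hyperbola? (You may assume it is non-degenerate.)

A = 5, B = 1, C = -5.
Discriminant B² − 4AC = 1² − 4·5·(-5) = 101.
B² − 4AC > 0 ⇒ hyperbola.

hyperbola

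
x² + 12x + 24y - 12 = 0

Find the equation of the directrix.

y = 8

Only x is squared. Complete the square in x: (x + 6)² = -24(y - 2).
Vertex (-6, 2); 4p = -24 so p = -6. Opens down.
Directrix is the horizontal line y = k − p = 2 − (-6) = 8.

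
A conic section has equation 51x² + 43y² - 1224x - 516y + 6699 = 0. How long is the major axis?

Group: 51(x² - 24x) + 43(y² - 12y) = -6699
Complete the square in x and y: 51(x - 12)² + 43(y - 6)² = -6699 + 7344 + 1548 = 2193
Divide by 2193: (x - 12)²/43 + (y - 6)²/51 = 1
Ellipse, center (12, 6), major axis vertical; a² = 51, b² = 43.
a² = 51 so a = √51; the major axis has length 2a = 2√51.

2√51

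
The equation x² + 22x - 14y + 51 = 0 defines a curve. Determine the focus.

(-11, -3/2)

Only x is squared. Complete the square in x: (x + 11)² = 14(y + 5).
Vertex (-11, -5); 4p = 14 so p = 7/2. Opens up.
Focus is p units from the vertex along the axis: (h, k + p).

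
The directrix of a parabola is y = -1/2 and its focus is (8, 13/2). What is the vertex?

(8, 3)

The vertex is the midpoint between the focus and the directrix along the axis of symmetry.
Axis is vertical (directrix is horizontal). Vertex y-coordinate = (13/2 + (-1/2))/2 = 3; x-coordinate = 8.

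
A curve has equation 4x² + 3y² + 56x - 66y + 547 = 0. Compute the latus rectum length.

3

Rearranging, 4(x² + 14x) + 3(y² - 22y) = -547.
Complete the square: 4(x + 7)² + 3(y - 11)² = -547 + 196 + 363 = 12
Divide through by 12 to get (x + 7)²/3 + (y - 11)²/4 = 1.
Ellipse, center (-7, 11), major axis vertical; a² = 4, b² = 3.
Latus rectum length = 2b²/a = 2·3/2 = 3.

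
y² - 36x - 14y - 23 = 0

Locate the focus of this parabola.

(7, 7)

Only y is squared. Complete the square in y: (y - 7)² = 36(x + 2).
Vertex (-2, 7); 4p = 36 so p = 9. Opens right.
Focus is p units from the vertex along the axis: (h + p, k).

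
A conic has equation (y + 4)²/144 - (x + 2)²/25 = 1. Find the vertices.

Center (-2, -4). The positive term is the y-term, so the transverse axis is vertical; a² = 144, b² = 25.
a = 12. Vertices at (h, k ± a).

(-2, -16) and (-2, 8)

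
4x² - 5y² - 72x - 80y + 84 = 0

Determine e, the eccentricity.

e = 3/2

Collect terms: 4(x² - 18x) -5(y² + 16y) = -84
Complete the square: 4(x - 9)² -5(y + 8)² = -84 + 324 - 320 = -80
Divide by -80: (y + 8)²/16 - (x - 9)²/20 = 1
Hyperbola, center (9, -8), transverse axis vertical; a² = 16, b² = 20.
c² = a² + b² = 36, so c = 6.
e = c/a = 6/4 = 3/2.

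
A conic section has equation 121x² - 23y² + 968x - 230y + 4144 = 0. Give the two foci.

(-4, -17) and (-4, 7)

Group the x- and y-terms: 121(x² + 8x) -23(y² + 10y) = -4144
121(x + 4)² -23(y + 5)² = -4144 + 1936 - 575 = -2783
Dividing both sides by -2783: (y + 5)²/121 - (x + 4)²/23 = 1
Hyperbola, center (-4, -5), transverse axis vertical; a² = 121, b² = 23.
c² = a² + b² = 121 + 23 = 144, so c = 12.
Foci lie on the vertical axis through the center: (h, k ± c).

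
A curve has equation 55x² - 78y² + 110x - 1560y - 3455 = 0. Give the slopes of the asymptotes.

Group the x- and y-terms: 55(x² + 2x) -78(y² + 20y) = 3455
Complete the square: 55(x + 1)² -78(y + 10)² = 3455 + 55 - 7800 = -4290
Dividing both sides by -4290: (y + 10)²/55 - (x + 1)²/78 = 1
Hyperbola, center (-1, -10), transverse axis vertical; a² = 55, b² = 78.
For a vertical hyperbola the asymptotes have slope ±a/b.
Here that is ±√55/√78 = ±√4290/78.

√4290/78 and -√4290/78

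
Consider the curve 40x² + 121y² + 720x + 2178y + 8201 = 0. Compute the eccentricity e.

Group: 40(x² + 18x) + 121(y² + 18y) = -8201
Completing the square gives 40(x + 9)² + 121(y + 9)² = -8201 + 3240 + 9801 = 4840.
Divide through by 4840 to get (x + 9)²/121 + (y + 9)²/40 = 1.
Ellipse, center (-9, -9), major axis horizontal; a² = 121, b² = 40.
c² = a² - b² = 81, so c = 9.
e = c/a = 9/11.

e = 9/11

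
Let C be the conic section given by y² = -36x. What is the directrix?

x = 9

Vertex (0, 0); 4p = -36 so p = -9. Opens left.
Directrix is the vertical line x = h − p = 0 − (-9) = 9.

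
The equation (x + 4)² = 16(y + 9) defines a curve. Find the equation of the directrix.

Vertex (-4, -9); 4p = 16 so p = 4. Opens up.
Directrix is the horizontal line y = k − p = -9 − (4) = -13.

y = -13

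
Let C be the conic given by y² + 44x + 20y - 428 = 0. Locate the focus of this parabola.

(1, -10)

Only y is squared. Complete the square in y: (y + 10)² = -44(x - 12).
Vertex (12, -10); 4p = -44 so p = -11. Opens left.
Focus is p units from the vertex along the axis: (h + p, k).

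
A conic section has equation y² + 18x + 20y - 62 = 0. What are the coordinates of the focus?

Only y is squared. Complete the square in y: (y + 10)² = -18(x - 9).
Vertex (9, -10); 4p = -18 so p = -9/2. Opens left.
Focus is p units from the vertex along the axis: (h + p, k).

(9/2, -10)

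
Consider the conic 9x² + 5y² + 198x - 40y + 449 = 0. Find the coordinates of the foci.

(-11, -4) and (-11, 12)

9(x² + 22x) + 5(y² - 8y) = -449
Complete the square: 9(x + 11)² + 5(y - 4)² = -449 + 1089 + 80 = 720
Divide by 720: (x + 11)²/80 + (y - 4)²/144 = 1
Ellipse, center (-11, 4), major axis vertical; a² = 144, b² = 80.
c² = a² - b² = 144 - 80 = 64, so c = 8.
Foci lie on the vertical axis through the center: (h, k ± c).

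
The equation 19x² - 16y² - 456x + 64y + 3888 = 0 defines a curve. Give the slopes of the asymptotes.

19(x² - 24x) -16(y² - 4y) = -3888
Complete the square: 19(x - 12)² -16(y - 2)² = -3888 + 2736 - 64 = -1216
Dividing both sides by -1216: (y - 2)²/76 - (x - 12)²/64 = 1
Hyperbola, center (12, 2), transverse axis vertical; a² = 76, b² = 64.
For a vertical hyperbola the asymptotes have slope ±a/b.
Here that is ±2√19/8 = ±√19/4.

√19/4 and -√19/4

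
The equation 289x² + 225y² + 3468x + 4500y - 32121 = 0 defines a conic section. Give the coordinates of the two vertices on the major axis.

Group the x- and y-terms: 289(x² + 12x) + 225(y² + 20y) = 32121
Completing the square gives 289(x + 6)² + 225(y + 10)² = 32121 + 10404 + 22500 = 65025.
Dividing both sides by 65025: (x + 6)²/225 + (y + 10)²/289 = 1
Ellipse, center (-6, -10), major axis vertical; a² = 289, b² = 225.
a = 17. Vertices at (h, k ± a).

(-6, -27) and (-6, 7)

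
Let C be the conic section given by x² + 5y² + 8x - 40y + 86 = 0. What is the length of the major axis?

2√10

Group: (x² + 8x) + 5(y² - 8y) = -86
Complete the square: (x + 4)² + 5(y - 4)² = -86 + 16 + 80 = 10
Divide by 10: (x + 4)²/10 + (y - 4)²/2 = 1
Ellipse, center (-4, 4), major axis horizontal; a² = 10, b² = 2.
a² = 10 so a = √10; the major axis has length 2a = 2√10.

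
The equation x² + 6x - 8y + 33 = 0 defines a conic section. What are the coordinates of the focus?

Only x is squared. Complete the square in x: (x + 3)² = 8(y - 3).
Vertex (-3, 3); 4p = 8 so p = 2. Opens up.
Focus is p units from the vertex along the axis: (h, k + p).

(-3, 5)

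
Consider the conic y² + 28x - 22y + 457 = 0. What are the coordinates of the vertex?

Only y is squared. Complete the square in y: (y - 11)² = -28(x + 12).
Vertex (-12, 11); 4p = -28 so p = -7. Opens left.

(-12, 11)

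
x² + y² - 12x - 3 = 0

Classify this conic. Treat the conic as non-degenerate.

No xy term. Coefficients of x² and y² are A = 1, C = 1.
A = C (same sign) ⇒ circle.

circle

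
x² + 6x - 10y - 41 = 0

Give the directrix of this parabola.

Only x is squared. Complete the square in x: (x + 3)² = 10(y + 5).
Vertex (-3, -5); 4p = 10 so p = 5/2. Opens up.
Directrix is the horizontal line y = k − p = -5 − (5/2) = -15/2.

y = -15/2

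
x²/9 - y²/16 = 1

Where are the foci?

Center (0, 0). The positive term is the x-term, so the transverse axis is horizontal; a² = 9, b² = 16.
c² = a² + b² = 9 + 16 = 25, so c = 5.
Foci lie on the horizontal axis through the center: (h ± c, k).

(-5, 0) and (5, 0)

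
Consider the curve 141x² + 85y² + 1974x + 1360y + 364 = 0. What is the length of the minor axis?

2√85

Group the x- and y-terms: 141(x² + 14x) + 85(y² + 16y) = -364
Completing the square gives 141(x + 7)² + 85(y + 8)² = -364 + 6909 + 5440 = 11985.
Dividing both sides by 11985: (x + 7)²/85 + (y + 8)²/141 = 1
Ellipse, center (-7, -8), major axis vertical; a² = 141, b² = 85.
b² = 85 so b = √85; the minor axis has length 2b = 2√85.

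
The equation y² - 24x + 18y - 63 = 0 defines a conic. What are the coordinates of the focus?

Only y is squared. Complete the square in y: (y + 9)² = 24(x + 6).
Vertex (-6, -9); 4p = 24 so p = 6. Opens right.
Focus is p units from the vertex along the axis: (h + p, k).

(0, -9)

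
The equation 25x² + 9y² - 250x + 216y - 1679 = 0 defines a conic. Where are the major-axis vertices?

Rearranging, 25(x² - 10x) + 9(y² + 24y) = 1679.
25(x - 5)² + 9(y + 12)² = 1679 + 625 + 1296 = 3600
Divide through by 3600 to get (x - 5)²/144 + (y + 12)²/400 = 1.
Ellipse, center (5, -12), major axis vertical; a² = 400, b² = 144.
a = 20. Vertices at (h, k ± a).

(5, -32) and (5, 8)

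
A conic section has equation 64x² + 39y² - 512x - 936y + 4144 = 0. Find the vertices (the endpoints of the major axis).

Rearranging, 64(x² - 8x) + 39(y² - 24y) = -4144.
Completing the square gives 64(x - 4)² + 39(y - 12)² = -4144 + 1024 + 5616 = 2496.
Divide by 2496: (x - 4)²/39 + (y - 12)²/64 = 1
Ellipse, center (4, 12), major axis vertical; a² = 64, b² = 39.
a = 8. Vertices at (h, k ± a).

(4, 4) and (4, 20)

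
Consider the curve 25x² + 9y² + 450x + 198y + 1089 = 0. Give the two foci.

(-9, -23) and (-9, 1)

25(x² + 18x) + 9(y² + 22y) = -1089
Complete the square: 25(x + 9)² + 9(y + 11)² = -1089 + 2025 + 1089 = 2025
Divide through by 2025 to get (x + 9)²/81 + (y + 11)²/225 = 1.
Ellipse, center (-9, -11), major axis vertical; a² = 225, b² = 81.
c² = a² - b² = 225 - 81 = 144, so c = 12.
Foci lie on the vertical axis through the center: (h, k ± c).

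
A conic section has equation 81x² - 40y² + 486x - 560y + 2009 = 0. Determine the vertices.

(-3, -16) and (-3, 2)

81(x² + 6x) -40(y² + 14y) = -2009
81(x + 3)² -40(y + 7)² = -2009 + 729 - 1960 = -3240
Dividing both sides by -3240: (y + 7)²/81 - (x + 3)²/40 = 1
Hyperbola, center (-3, -7), transverse axis vertical; a² = 81, b² = 40.
a = 9. Vertices at (h, k ± a).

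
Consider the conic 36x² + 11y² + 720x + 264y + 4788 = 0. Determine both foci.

(-10, -17) and (-10, -7)

Rearranging, 36(x² + 20x) + 11(y² + 24y) = -4788.
Complete the square in x and y: 36(x + 10)² + 11(y + 12)² = -4788 + 3600 + 1584 = 396
Divide through by 396 to get (x + 10)²/11 + (y + 12)²/36 = 1.
Ellipse, center (-10, -12), major axis vertical; a² = 36, b² = 11.
c² = a² - b² = 36 - 11 = 25, so c = 5.
Foci lie on the vertical axis through the center: (h, k ± c).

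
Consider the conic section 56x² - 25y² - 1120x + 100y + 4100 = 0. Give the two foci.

Rearranging, 56(x² - 20x) -25(y² - 4y) = -4100.
Complete the square in x and y: 56(x - 10)² -25(y - 2)² = -4100 + 5600 - 100 = 1400
Dividing both sides by 1400: (x - 10)²/25 - (y - 2)²/56 = 1
Hyperbola, center (10, 2), transverse axis horizontal; a² = 25, b² = 56.
c² = a² + b² = 25 + 56 = 81, so c = 9.
Foci lie on the horizontal axis through the center: (h ± c, k).

(1, 2) and (19, 2)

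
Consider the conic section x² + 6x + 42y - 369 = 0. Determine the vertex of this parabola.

Only x is squared. Complete the square in x: (x + 3)² = -42(y - 9).
Vertex (-3, 9); 4p = -42 so p = -21/2. Opens down.

(-3, 9)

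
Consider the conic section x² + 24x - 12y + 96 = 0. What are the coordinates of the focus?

Only x is squared. Complete the square in x: (x + 12)² = 12(y + 4).
Vertex (-12, -4); 4p = 12 so p = 3. Opens up.
Focus is p units from the vertex along the axis: (h, k + p).

(-12, -1)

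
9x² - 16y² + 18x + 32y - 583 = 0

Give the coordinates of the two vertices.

(-9, 1) and (7, 1)

Rearranging, 9(x² + 2x) -16(y² - 2y) = 583.
9(x + 1)² -16(y - 1)² = 583 + 9 - 16 = 576
Dividing both sides by 576: (x + 1)²/64 - (y - 1)²/36 = 1
Hyperbola, center (-1, 1), transverse axis horizontal; a² = 64, b² = 36.
a = 8. Vertices at (h ± a, k).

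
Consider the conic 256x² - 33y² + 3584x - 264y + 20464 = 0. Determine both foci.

Rearranging, 256(x² + 14x) -33(y² + 8y) = -20464.
Complete the square in x and y: 256(x + 7)² -33(y + 4)² = -20464 + 12544 - 528 = -8448
Divide through by -8448 to get (y + 4)²/256 - (x + 7)²/33 = 1.
Hyperbola, center (-7, -4), transverse axis vertical; a² = 256, b² = 33.
c² = a² + b² = 256 + 33 = 289, so c = 17.
Foci lie on the vertical axis through the center: (h, k ± c).

(-7, -21) and (-7, 13)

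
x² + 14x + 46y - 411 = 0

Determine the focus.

(-7, -3/2)

Only x is squared. Complete the square in x: (x + 7)² = -46(y - 10).
Vertex (-7, 10); 4p = -46 so p = -23/2. Opens down.
Focus is p units from the vertex along the axis: (h, k + p).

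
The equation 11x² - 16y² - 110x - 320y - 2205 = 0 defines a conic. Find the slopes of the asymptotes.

11(x² - 10x) -16(y² + 20y) = 2205
Complete the square in x and y: 11(x - 5)² -16(y + 10)² = 2205 + 275 - 1600 = 880
Divide by 880: (x - 5)²/80 - (y + 10)²/55 = 1
Hyperbola, center (5, -10), transverse axis horizontal; a² = 80, b² = 55.
For a horizontal hyperbola the asymptotes have slope ±b/a.
Here that is ±√55/4√5 = ±√11/4.

√11/4 and -√11/4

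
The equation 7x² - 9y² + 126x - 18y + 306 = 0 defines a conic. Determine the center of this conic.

(-9, -1)

7(x² + 18x) -9(y² + 2y) = -306
Completing the square gives 7(x + 9)² -9(y + 1)² = -306 + 567 - 9 = 252.
Dividing both sides by 252: (x + 9)²/36 - (y + 1)²/28 = 1
Hyperbola with center (-9, -1).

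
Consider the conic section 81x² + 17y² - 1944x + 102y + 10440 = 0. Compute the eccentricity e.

Group the x- and y-terms: 81(x² - 24x) + 17(y² + 6y) = -10440
Complete the square: 81(x - 12)² + 17(y + 3)² = -10440 + 11664 + 153 = 1377
Divide by 1377: (x - 12)²/17 + (y + 3)²/81 = 1
Ellipse, center (12, -3), major axis vertical; a² = 81, b² = 17.
c² = a² - b² = 64, so c = 8.
e = c/a = 8/9.

e = 8/9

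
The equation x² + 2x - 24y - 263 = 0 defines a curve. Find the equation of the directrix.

y = -17

Only x is squared. Complete the square in x: (x + 1)² = 24(y + 11).
Vertex (-1, -11); 4p = 24 so p = 6. Opens up.
Directrix is the horizontal line y = k − p = -11 − (6) = -17.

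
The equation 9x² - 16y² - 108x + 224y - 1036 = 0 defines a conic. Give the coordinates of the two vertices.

Collect terms: 9(x² - 12x) -16(y² - 14y) = 1036
Complete the square: 9(x - 6)² -16(y - 7)² = 1036 + 324 - 784 = 576
Divide by 576: (x - 6)²/64 - (y - 7)²/36 = 1
Hyperbola, center (6, 7), transverse axis horizontal; a² = 64, b² = 36.
a = 8. Vertices at (h ± a, k).

(-2, 7) and (14, 7)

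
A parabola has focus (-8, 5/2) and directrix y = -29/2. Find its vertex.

The vertex is the midpoint between the focus and the directrix along the axis of symmetry.
Axis is vertical (directrix is horizontal). Vertex y-coordinate = (5/2 + (-29/2))/2 = -6; x-coordinate = -8.

(-8, -6)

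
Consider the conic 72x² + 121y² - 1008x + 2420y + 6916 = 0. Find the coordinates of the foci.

72(x² - 14x) + 121(y² + 20y) = -6916
Complete the square in x and y: 72(x - 7)² + 121(y + 10)² = -6916 + 3528 + 12100 = 8712
Divide by 8712: (x - 7)²/121 + (y + 10)²/72 = 1
Ellipse, center (7, -10), major axis horizontal; a² = 121, b² = 72.
c² = a² - b² = 121 - 72 = 49, so c = 7.
Foci lie on the horizontal axis through the center: (h ± c, k).

(0, -10) and (14, -10)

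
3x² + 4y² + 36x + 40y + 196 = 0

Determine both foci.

3(x² + 12x) + 4(y² + 10y) = -196
Completing the square gives 3(x + 6)² + 4(y + 5)² = -196 + 108 + 100 = 12.
Divide by 12: (x + 6)²/4 + (y + 5)²/3 = 1
Ellipse, center (-6, -5), major axis horizontal; a² = 4, b² = 3.
c² = a² - b² = 4 - 3 = 1, so c = 1.
Foci lie on the horizontal axis through the center: (h ± c, k).

(-7, -5) and (-5, -5)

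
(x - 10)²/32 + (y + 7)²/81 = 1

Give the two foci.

Center (10, -7). The larger denominator 81 sits under the y-term, so the major axis is vertical; a² = 81, b² = 32.
c² = a² - b² = 81 - 32 = 49, so c = 7.
Foci lie on the vertical axis through the center: (h, k ± c).

(10, -14) and (10, 0)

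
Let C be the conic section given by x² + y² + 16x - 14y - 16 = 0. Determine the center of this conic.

(-8, 7)

Collect terms: (x² + 16x) + (y² - 14y) = 16
(x + 8)² + (y - 7)² = 16 + 64 + 49 = 129
So (x + 8)² + (y - 7)² = 129.
Circle centered at (-8, 7) with r² = 129.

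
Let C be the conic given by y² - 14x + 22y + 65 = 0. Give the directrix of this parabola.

x = -15/2

Only y is squared. Complete the square in y: (y + 11)² = 14(x + 4).
Vertex (-4, -11); 4p = 14 so p = 7/2. Opens right.
Directrix is the vertical line x = h − p = -4 − (7/2) = -15/2.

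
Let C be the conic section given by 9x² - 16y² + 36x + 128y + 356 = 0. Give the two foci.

(-2, -6) and (-2, 14)

9(x² + 4x) -16(y² - 8y) = -356
9(x + 2)² -16(y - 4)² = -356 + 36 - 256 = -576
Divide by -576: (y - 4)²/36 - (x + 2)²/64 = 1
Hyperbola, center (-2, 4), transverse axis vertical; a² = 36, b² = 64.
c² = a² + b² = 36 + 64 = 100, so c = 10.
Foci lie on the vertical axis through the center: (h, k ± c).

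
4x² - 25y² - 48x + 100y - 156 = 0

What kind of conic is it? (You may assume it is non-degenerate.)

No xy term. Coefficients of x² and y² are A = 4, C = -25.
A and C have opposite signs ⇒ hyperbola.

hyperbola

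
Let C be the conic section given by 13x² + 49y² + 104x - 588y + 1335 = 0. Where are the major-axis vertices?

(-11, 6) and (3, 6)

Collect terms: 13(x² + 8x) + 49(y² - 12y) = -1335
Complete the square: 13(x + 4)² + 49(y - 6)² = -1335 + 208 + 1764 = 637
Divide through by 637 to get (x + 4)²/49 + (y - 6)²/13 = 1.
Ellipse, center (-4, 6), major axis horizontal; a² = 49, b² = 13.
a = 7. Vertices at (h ± a, k).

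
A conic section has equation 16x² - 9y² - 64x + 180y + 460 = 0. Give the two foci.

(2, -5) and (2, 25)

Group the x- and y-terms: 16(x² - 4x) -9(y² - 20y) = -460
Completing the square gives 16(x - 2)² -9(y - 10)² = -460 + 64 - 900 = -1296.
Divide through by -1296 to get (y - 10)²/144 - (x - 2)²/81 = 1.
Hyperbola, center (2, 10), transverse axis vertical; a² = 144, b² = 81.
c² = a² + b² = 144 + 81 = 225, so c = 15.
Foci lie on the vertical axis through the center: (h, k ± c).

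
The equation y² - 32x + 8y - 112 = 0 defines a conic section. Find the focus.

Only y is squared. Complete the square in y: (y + 4)² = 32(x + 4).
Vertex (-4, -4); 4p = 32 so p = 8. Opens right.
Focus is p units from the vertex along the axis: (h + p, k).

(4, -4)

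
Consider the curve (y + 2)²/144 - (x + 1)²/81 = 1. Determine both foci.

Center (-1, -2). The positive term is the y-term, so the transverse axis is vertical; a² = 144, b² = 81.
c² = a² + b² = 144 + 81 = 225, so c = 15.
Foci lie on the vertical axis through the center: (h, k ± c).

(-1, -17) and (-1, 13)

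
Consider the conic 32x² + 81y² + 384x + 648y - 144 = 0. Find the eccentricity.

Group: 32(x² + 12x) + 81(y² + 8y) = 144
Complete the square in x and y: 32(x + 6)² + 81(y + 4)² = 144 + 1152 + 1296 = 2592
Divide through by 2592 to get (x + 6)²/81 + (y + 4)²/32 = 1.
Ellipse, center (-6, -4), major axis horizontal; a² = 81, b² = 32.
c² = a² - b² = 49, so c = 7.
e = c/a = 7/9.

e = 7/9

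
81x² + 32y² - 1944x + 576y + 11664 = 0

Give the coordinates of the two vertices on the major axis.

(12, -18) and (12, 0)

Group: 81(x² - 24x) + 32(y² + 18y) = -11664
Completing the square gives 81(x - 12)² + 32(y + 9)² = -11664 + 11664 + 2592 = 2592.
Divide through by 2592 to get (x - 12)²/32 + (y + 9)²/81 = 1.
Ellipse, center (12, -9), major axis vertical; a² = 81, b² = 32.
a = 9. Vertices at (h, k ± a).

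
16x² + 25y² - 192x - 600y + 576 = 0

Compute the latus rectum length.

96/5

Collect terms: 16(x² - 12x) + 25(y² - 24y) = -576
Complete the square: 16(x - 6)² + 25(y - 12)² = -576 + 576 + 3600 = 3600
Divide through by 3600 to get (x - 6)²/225 + (y - 12)²/144 = 1.
Ellipse, center (6, 12), major axis horizontal; a² = 225, b² = 144.
Latus rectum length = 2b²/a = 2·144/15 = 96/5.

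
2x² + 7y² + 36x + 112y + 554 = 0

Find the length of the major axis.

4√7

2(x² + 18x) + 7(y² + 16y) = -554
Completing the square gives 2(x + 9)² + 7(y + 8)² = -554 + 162 + 448 = 56.
Divide through by 56 to get (x + 9)²/28 + (y + 8)²/8 = 1.
Ellipse, center (-9, -8), major axis horizontal; a² = 28, b² = 8.
a² = 28 so a = 2√7; the major axis has length 2a = 4√7.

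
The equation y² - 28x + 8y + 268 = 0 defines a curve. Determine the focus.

(16, -4)

Only y is squared. Complete the square in y: (y + 4)² = 28(x - 9).
Vertex (9, -4); 4p = 28 so p = 7. Opens right.
Focus is p units from the vertex along the axis: (h + p, k).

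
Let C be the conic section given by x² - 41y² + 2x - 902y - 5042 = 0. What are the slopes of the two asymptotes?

√41/41 and -√41/41

Group: (x² + 2x) -41(y² + 22y) = 5042
(x + 1)² -41(y + 11)² = 5042 + 1 - 4961 = 82
Dividing both sides by 82: (x + 1)²/82 - (y + 11)²/2 = 1
Hyperbola, center (-1, -11), transverse axis horizontal; a² = 82, b² = 2.
For a horizontal hyperbola the asymptotes have slope ±b/a.
Here that is ±√2/√82 = ±√41/41.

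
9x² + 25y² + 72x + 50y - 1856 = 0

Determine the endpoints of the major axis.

(-19, -1) and (11, -1)

Group: 9(x² + 8x) + 25(y² + 2y) = 1856
Complete the square in x and y: 9(x + 4)² + 25(y + 1)² = 1856 + 144 + 25 = 2025
Divide through by 2025 to get (x + 4)²/225 + (y + 1)²/81 = 1.
Ellipse, center (-4, -1), major axis horizontal; a² = 225, b² = 81.
a = 15. Vertices at (h ± a, k).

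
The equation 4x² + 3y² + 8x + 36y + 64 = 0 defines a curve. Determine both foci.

Group: 4(x² + 2x) + 3(y² + 12y) = -64
Complete the square in x and y: 4(x + 1)² + 3(y + 6)² = -64 + 4 + 108 = 48
Divide through by 48 to get (x + 1)²/12 + (y + 6)²/16 = 1.
Ellipse, center (-1, -6), major axis vertical; a² = 16, b² = 12.
c² = a² - b² = 16 - 12 = 4, so c = 2.
Foci lie on the vertical axis through the center: (h, k ± c).

(-1, -8) and (-1, -4)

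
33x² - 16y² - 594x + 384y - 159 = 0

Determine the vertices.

(5, 12) and (13, 12)

Rearranging, 33(x² - 18x) -16(y² - 24y) = 159.
Completing the square gives 33(x - 9)² -16(y - 12)² = 159 + 2673 - 2304 = 528.
Dividing both sides by 528: (x - 9)²/16 - (y - 12)²/33 = 1
Hyperbola, center (9, 12), transverse axis horizontal; a² = 16, b² = 33.
a = 4. Vertices at (h ± a, k).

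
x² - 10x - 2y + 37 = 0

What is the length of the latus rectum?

Only x is squared. Complete the square in x: (x - 5)² = 2(y - 6).
Vertex (5, 6); 4p = 2 so p = 1/2. Opens up.
Latus rectum length = |4p| = 2.

2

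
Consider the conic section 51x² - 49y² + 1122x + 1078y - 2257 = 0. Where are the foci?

(-21, 11) and (-1, 11)

51(x² + 22x) -49(y² - 22y) = 2257
Complete the square in x and y: 51(x + 11)² -49(y - 11)² = 2257 + 6171 - 5929 = 2499
Dividing both sides by 2499: (x + 11)²/49 - (y - 11)²/51 = 1
Hyperbola, center (-11, 11), transverse axis horizontal; a² = 49, b² = 51.
c² = a² + b² = 49 + 51 = 100, so c = 10.
Foci lie on the horizontal axis through the center: (h ± c, k).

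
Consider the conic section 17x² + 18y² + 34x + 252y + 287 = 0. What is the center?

(-1, -7)

17(x² + 2x) + 18(y² + 14y) = -287
17(x + 1)² + 18(y + 7)² = -287 + 17 + 882 = 612
Divide by 612: (x + 1)²/36 + (y + 7)²/34 = 1
Ellipse with center (-1, -7).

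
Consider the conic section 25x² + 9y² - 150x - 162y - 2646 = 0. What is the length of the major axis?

40

25(x² - 6x) + 9(y² - 18y) = 2646
Complete the square: 25(x - 3)² + 9(y - 9)² = 2646 + 225 + 729 = 3600
Divide by 3600: (x - 3)²/144 + (y - 9)²/400 = 1
Ellipse, center (3, 9), major axis vertical; a² = 400, b² = 144.
a² = 400 so a = 20; the major axis has length 2a = 40.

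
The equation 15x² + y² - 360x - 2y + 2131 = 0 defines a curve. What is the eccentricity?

e = √210/15

15(x² - 24x) + (y² - 2y) = -2131
Complete the square: 15(x - 12)² + (y - 1)² = -2131 + 2160 + 1 = 30
Dividing both sides by 30: (x - 12)²/2 + (y - 1)²/30 = 1
Ellipse, center (12, 1), major axis vertical; a² = 30, b² = 2.
c² = a² - b² = 28, so c = 2√7.
e = c/a = 2√7/√30 = √210/15.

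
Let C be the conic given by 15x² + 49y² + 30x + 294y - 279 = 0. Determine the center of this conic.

(-1, -3)

Collect terms: 15(x² + 2x) + 49(y² + 6y) = 279
Complete the square in x and y: 15(x + 1)² + 49(y + 3)² = 279 + 15 + 441 = 735
Divide through by 735 to get (x + 1)²/49 + (y + 3)²/15 = 1.
Ellipse with center (-1, -3).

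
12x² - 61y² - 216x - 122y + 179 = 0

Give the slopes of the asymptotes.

2√183/61 and -2√183/61

Collect terms: 12(x² - 18x) -61(y² + 2y) = -179
12(x - 9)² -61(y + 1)² = -179 + 972 - 61 = 732
Divide through by 732 to get (x - 9)²/61 - (y + 1)²/12 = 1.
Hyperbola, center (9, -1), transverse axis horizontal; a² = 61, b² = 12.
For a horizontal hyperbola the asymptotes have slope ±b/a.
Here that is ±2√3/√61 = ±2√183/61.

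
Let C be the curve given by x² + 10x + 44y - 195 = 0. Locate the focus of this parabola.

Only x is squared. Complete the square in x: (x + 5)² = -44(y - 5).
Vertex (-5, 5); 4p = -44 so p = -11. Opens down.
Focus is p units from the vertex along the axis: (h, k + p).

(-5, -6)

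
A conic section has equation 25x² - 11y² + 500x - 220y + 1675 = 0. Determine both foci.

(-10, -16) and (-10, -4)

Rearranging, 25(x² + 20x) -11(y² + 20y) = -1675.
Completing the square gives 25(x + 10)² -11(y + 10)² = -1675 + 2500 - 1100 = -275.
Dividing both sides by -275: (y + 10)²/25 - (x + 10)²/11 = 1
Hyperbola, center (-10, -10), transverse axis vertical; a² = 25, b² = 11.
c² = a² + b² = 25 + 11 = 36, so c = 6.
Foci lie on the vertical axis through the center: (h, k ± c).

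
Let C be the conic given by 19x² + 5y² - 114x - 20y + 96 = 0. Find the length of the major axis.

19(x² - 6x) + 5(y² - 4y) = -96
Complete the square: 19(x - 3)² + 5(y - 2)² = -96 + 171 + 20 = 95
Divide through by 95 to get (x - 3)²/5 + (y - 2)²/19 = 1.
Ellipse, center (3, 2), major axis vertical; a² = 19, b² = 5.
a² = 19 so a = √19; the major axis has length 2a = 2√19.

2√19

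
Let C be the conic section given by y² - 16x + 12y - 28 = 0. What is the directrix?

Only y is squared. Complete the square in y: (y + 6)² = 16(x + 4).
Vertex (-4, -6); 4p = 16 so p = 4. Opens right.
Directrix is the vertical line x = h − p = -4 − (4) = -8.

x = -8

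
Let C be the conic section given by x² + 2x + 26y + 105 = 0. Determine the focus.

Only x is squared. Complete the square in x: (x + 1)² = -26(y + 4).
Vertex (-1, -4); 4p = -26 so p = -13/2. Opens down.
Focus is p units from the vertex along the axis: (h, k + p).

(-1, -21/2)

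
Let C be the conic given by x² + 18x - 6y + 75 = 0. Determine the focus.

(-9, 1/2)

Only x is squared. Complete the square in x: (x + 9)² = 6(y + 1).
Vertex (-9, -1); 4p = 6 so p = 3/2. Opens up.
Focus is p units from the vertex along the axis: (h, k + p).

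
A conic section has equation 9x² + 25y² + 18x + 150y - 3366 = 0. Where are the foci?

Group: 9(x² + 2x) + 25(y² + 6y) = 3366
9(x + 1)² + 25(y + 3)² = 3366 + 9 + 225 = 3600
Divide by 3600: (x + 1)²/400 + (y + 3)²/144 = 1
Ellipse, center (-1, -3), major axis horizontal; a² = 400, b² = 144.
c² = a² - b² = 400 - 144 = 256, so c = 16.
Foci lie on the horizontal axis through the center: (h ± c, k).

(-17, -3) and (15, -3)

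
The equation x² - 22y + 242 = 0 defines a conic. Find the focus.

(0, 33/2)

Only x is squared. Complete the square in x: x² = 22(y - 11).
Vertex (0, 11); 4p = 22 so p = 11/2. Opens up.
Focus is p units from the vertex along the axis: (h, k + p).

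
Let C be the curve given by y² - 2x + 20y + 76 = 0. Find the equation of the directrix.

Only y is squared. Complete the square in y: (y + 10)² = 2(x + 12).
Vertex (-12, -10); 4p = 2 so p = 1/2. Opens right.
Directrix is the vertical line x = h − p = -12 − (1/2) = -25/2.

x = -25/2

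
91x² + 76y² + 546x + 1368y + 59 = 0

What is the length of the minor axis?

4√19

Collect terms: 91(x² + 6x) + 76(y² + 18y) = -59
Complete the square in x and y: 91(x + 3)² + 76(y + 9)² = -59 + 819 + 6156 = 6916
Divide by 6916: (x + 3)²/76 + (y + 9)²/91 = 1
Ellipse, center (-3, -9), major axis vertical; a² = 91, b² = 76.
b² = 76 so b = 2√19; the minor axis has length 2b = 4√19.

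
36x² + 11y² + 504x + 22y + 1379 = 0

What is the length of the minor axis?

Rearranging, 36(x² + 14x) + 11(y² + 2y) = -1379.
36(x + 7)² + 11(y + 1)² = -1379 + 1764 + 11 = 396
Divide through by 396 to get (x + 7)²/11 + (y + 1)²/36 = 1.
Ellipse, center (-7, -1), major axis vertical; a² = 36, b² = 11.
b² = 11 so b = √11; the minor axis has length 2b = 2√11.

2√11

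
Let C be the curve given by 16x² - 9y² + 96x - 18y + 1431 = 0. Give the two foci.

16(x² + 6x) -9(y² + 2y) = -1431
16(x + 3)² -9(y + 1)² = -1431 + 144 - 9 = -1296
Divide by -1296: (y + 1)²/144 - (x + 3)²/81 = 1
Hyperbola, center (-3, -1), transverse axis vertical; a² = 144, b² = 81.
c² = a² + b² = 144 + 81 = 225, so c = 15.
Foci lie on the vertical axis through the center: (h, k ± c).

(-3, -16) and (-3, 14)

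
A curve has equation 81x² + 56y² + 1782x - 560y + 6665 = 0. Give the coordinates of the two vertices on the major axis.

(-11, -4) and (-11, 14)

Rearranging, 81(x² + 22x) + 56(y² - 10y) = -6665.
Complete the square in x and y: 81(x + 11)² + 56(y - 5)² = -6665 + 9801 + 1400 = 4536
Divide through by 4536 to get (x + 11)²/56 + (y - 5)²/81 = 1.
Ellipse, center (-11, 5), major axis vertical; a² = 81, b² = 56.
a = 9. Vertices at (h, k ± a).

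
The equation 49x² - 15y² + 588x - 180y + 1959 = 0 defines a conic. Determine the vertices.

(-6, -13) and (-6, 1)

Collect terms: 49(x² + 12x) -15(y² + 12y) = -1959
Completing the square gives 49(x + 6)² -15(y + 6)² = -1959 + 1764 - 540 = -735.
Divide by -735: (y + 6)²/49 - (x + 6)²/15 = 1
Hyperbola, center (-6, -6), transverse axis vertical; a² = 49, b² = 15.
a = 7. Vertices at (h, k ± a).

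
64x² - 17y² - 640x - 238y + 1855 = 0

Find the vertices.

Rearranging, 64(x² - 10x) -17(y² + 14y) = -1855.
Complete the square in x and y: 64(x - 5)² -17(y + 7)² = -1855 + 1600 - 833 = -1088
Divide through by -1088 to get (y + 7)²/64 - (x - 5)²/17 = 1.
Hyperbola, center (5, -7), transverse axis vertical; a² = 64, b² = 17.
a = 8. Vertices at (h, k ± a).

(5, -15) and (5, 1)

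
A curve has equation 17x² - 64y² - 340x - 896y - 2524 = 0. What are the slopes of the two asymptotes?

√17/8 and -√17/8

Group the x- and y-terms: 17(x² - 20x) -64(y² + 14y) = 2524
Complete the square: 17(x - 10)² -64(y + 7)² = 2524 + 1700 - 3136 = 1088
Dividing both sides by 1088: (x - 10)²/64 - (y + 7)²/17 = 1
Hyperbola, center (10, -7), transverse axis horizontal; a² = 64, b² = 17.
For a horizontal hyperbola the asymptotes have slope ±b/a.
Here that is ±√17/8.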